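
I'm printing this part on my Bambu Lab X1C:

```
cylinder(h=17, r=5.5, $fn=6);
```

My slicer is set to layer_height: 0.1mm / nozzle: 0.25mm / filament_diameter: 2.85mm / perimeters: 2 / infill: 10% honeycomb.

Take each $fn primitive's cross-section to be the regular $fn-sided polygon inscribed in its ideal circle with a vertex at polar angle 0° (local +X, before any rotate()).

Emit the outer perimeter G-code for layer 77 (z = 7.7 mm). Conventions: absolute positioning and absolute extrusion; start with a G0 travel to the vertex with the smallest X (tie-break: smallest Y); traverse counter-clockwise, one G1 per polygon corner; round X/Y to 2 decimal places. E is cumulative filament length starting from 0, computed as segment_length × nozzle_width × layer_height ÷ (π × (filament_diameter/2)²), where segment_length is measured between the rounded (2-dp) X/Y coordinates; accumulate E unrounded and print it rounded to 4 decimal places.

At z = 7.7 mm: the r=5.5 cylinder gives a regular 6-gon of circumradius 5.5 (constant along its height). The outline is a single polygon with 6 vertices. Extrusion per mm of travel: 0.25 × 0.1 / (π × 1.425²) = 0.003919. Accumulating E over each segment gives final E = 0.1293.

G0 X-5.50 Y0.00 Z7.70
G1 X-2.75 Y-4.76 E0.0215
G1 X2.75 Y-4.76 E0.0431
G1 X5.50 Y0.00 E0.0646
G1 X2.75 Y4.76 E0.0862
G1 X-2.75 Y4.76 E0.1077
G1 X-5.50 Y0.00 E0.1293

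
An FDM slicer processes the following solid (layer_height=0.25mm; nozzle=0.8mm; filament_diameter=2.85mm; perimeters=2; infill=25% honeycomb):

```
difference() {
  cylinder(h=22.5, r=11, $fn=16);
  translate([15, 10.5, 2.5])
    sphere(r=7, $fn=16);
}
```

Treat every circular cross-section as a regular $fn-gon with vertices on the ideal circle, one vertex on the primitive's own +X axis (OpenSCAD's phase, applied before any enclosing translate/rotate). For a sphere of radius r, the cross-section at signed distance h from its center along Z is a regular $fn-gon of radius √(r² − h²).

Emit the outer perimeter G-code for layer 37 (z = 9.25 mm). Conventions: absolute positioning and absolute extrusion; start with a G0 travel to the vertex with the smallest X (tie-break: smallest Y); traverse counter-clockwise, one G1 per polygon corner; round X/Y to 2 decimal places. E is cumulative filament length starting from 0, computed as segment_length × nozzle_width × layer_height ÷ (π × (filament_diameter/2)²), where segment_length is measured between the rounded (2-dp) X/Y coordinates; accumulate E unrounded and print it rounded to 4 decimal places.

At z = 9.25 mm: the r=11 cylinder contributes a regular 16-gon of circumradius 11; the r=7 sphere at (15, 10.5) slices to a regular 16-gon of circumradius 1.854 (√(r²−h²) with h=6.75 from center); After the difference (first − rest): starting from the r=11 cylinder, the r=7 sphere at (15, 10.5) misses the remaining region (no effect) — 1 connected region. The outline is a single polygon with 16 vertices. Extrusion per mm of travel: 0.8 × 0.25 / (π × 1.425²) = 0.031351. Accumulating E over each segment gives final E = 2.1528.

G0 X-11.00 Y0.00 Z9.25
G1 X-10.16 Y-4.21 E0.1346
G1 X-7.78 Y-7.78 E0.2691
G1 X-4.21 Y-10.16 E0.4036
G1 X0.00 Y-11.00 E0.5382
G1 X4.21 Y-10.16 E0.6728
G1 X7.78 Y-7.78 E0.8073
G1 X10.16 Y-4.21 E0.9418
G1 X11.00 Y0.00 E1.0764
G1 X10.16 Y4.21 E1.2110
G1 X7.78 Y7.78 E1.3455
G1 X4.21 Y10.16 E1.4800
G1 X0.00 Y11.00 E1.6146
G1 X-4.21 Y10.16 E1.7492
G1 X-7.78 Y7.78 E1.8837
G1 X-10.16 Y4.21 E2.0182
G1 X-11.00 Y0.00 E2.1528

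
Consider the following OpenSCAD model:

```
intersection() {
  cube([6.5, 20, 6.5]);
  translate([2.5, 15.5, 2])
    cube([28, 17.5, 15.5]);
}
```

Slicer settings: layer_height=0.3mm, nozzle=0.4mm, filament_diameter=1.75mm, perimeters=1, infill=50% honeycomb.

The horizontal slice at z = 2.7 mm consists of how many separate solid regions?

1

At z = 2.7 mm: the 6.5×20 cube contributes its full rectangle; the cube at (2.5, 15.5) is present — its section is the full 28×17.5 rectangle; Keeping only the common overlap: the 28×17.5 cube at (2.5, 15.5) partially overlaps the 6.5×20 cube; clipping to the common part keeps 18.00 mm² — 1 connected region. The result has 1 disconnected region.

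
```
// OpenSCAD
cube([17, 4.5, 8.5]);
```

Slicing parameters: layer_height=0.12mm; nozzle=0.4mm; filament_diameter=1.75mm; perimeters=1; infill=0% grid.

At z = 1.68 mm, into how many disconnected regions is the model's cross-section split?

1

At z = 1.68 mm: the 17×4.5 cube contributes its full rectangle. The result has 1 disconnected region.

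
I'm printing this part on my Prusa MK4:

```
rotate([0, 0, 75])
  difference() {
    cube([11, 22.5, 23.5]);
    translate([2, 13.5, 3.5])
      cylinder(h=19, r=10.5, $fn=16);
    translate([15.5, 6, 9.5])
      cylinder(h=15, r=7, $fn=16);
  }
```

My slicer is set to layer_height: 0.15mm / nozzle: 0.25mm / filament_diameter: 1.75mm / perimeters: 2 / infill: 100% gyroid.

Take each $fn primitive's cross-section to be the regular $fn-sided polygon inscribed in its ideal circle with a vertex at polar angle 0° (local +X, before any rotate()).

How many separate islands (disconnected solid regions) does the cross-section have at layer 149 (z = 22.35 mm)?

2

At z = 22.35 mm: the cube is present — its section is the full 11×22.5 rectangle; the cylinder at (2, 13.5): section is a regular 16-gon, circumradius r=10.5; the r=7 cylinder at (15.5, 6) contributes a regular 16-gon of circumradius 7; After the difference (first − rest): starting from the 11×22.5 cube, the r=10.5 cylinder at (2, 13.5) partially overlaps it — only the 193.00 mm² overlap (of its 337.53 mm²) is removed, clipping the outline; the r=7 cylinder at (15.5, 6) partially overlaps it — only the 10.58 mm² overlap (of its 150.01 mm²) is removed, clipping the outline — 2 connected regions; (rotated 75° about Z; rotation is an isometry so areas/perimeters/island counts are preserved). Overall, the cross-section has 2 separate islands. Island count = 2.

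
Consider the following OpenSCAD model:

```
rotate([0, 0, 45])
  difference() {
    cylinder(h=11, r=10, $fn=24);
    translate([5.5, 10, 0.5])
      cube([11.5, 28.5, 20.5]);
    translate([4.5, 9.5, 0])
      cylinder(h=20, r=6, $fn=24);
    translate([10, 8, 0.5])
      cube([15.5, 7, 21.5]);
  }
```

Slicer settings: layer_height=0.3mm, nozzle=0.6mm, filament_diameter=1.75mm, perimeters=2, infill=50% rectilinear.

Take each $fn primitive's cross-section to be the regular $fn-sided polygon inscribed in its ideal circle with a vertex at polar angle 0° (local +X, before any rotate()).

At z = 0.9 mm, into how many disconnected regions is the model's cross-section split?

1

At z = 0.9 mm: the r=10 cylinder gives a regular 24-gon of circumradius 10 (constant along its height); the cube at (5.5, 10) is present — its section is the full 11.5×28.5 rectangle; the cylinder at (4.5, 9.5): section is a regular 24-gon, circumradius r=6; the cube at (10, 8) is present — its section is the full 15.5×7 rectangle; Taking the first minus the rest: starting from the r=10 cylinder, the 11.5×28.5 cube at (5.5, 10) misses the remaining region (no effect); the r=6 cylinder at (4.5, 9.5) partially overlaps it — only the 42.32 mm² overlap (of its 111.81 mm²) is removed, clipping the outline; the 15.5×7 cube at (10, 8) misses the remaining region (no effect) — 1 connected region; (whole slice rotated 45° about Z — lengths, areas and connectivity unchanged). The result has 1 disconnected region.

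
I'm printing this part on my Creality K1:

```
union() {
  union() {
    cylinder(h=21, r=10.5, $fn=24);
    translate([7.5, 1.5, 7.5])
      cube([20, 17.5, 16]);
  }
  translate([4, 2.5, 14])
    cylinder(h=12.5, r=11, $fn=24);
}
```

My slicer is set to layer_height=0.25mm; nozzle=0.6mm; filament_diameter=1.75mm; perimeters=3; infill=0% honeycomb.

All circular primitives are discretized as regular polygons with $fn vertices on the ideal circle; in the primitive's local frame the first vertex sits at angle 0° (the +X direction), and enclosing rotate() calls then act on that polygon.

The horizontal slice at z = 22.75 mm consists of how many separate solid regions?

At z = 22.75 mm: the cylinder is absent (z outside [0, 21]); the cube at (7.5, 1.5) (footprint 20×17.5) is included at this height; Merging all regions: only the 20×17.5 cube at (7.5, 1.5) is present, so the union is just that shape — 1 connected region; the cylinder at (4, 2.5): section is a regular 24-gon, circumradius r=11; Taking the union: the regions partially overlap (shared area 63.75 mm²), so overlapping operands fuse into one piece — 1 connected region. The result has 1 disconnected region.

1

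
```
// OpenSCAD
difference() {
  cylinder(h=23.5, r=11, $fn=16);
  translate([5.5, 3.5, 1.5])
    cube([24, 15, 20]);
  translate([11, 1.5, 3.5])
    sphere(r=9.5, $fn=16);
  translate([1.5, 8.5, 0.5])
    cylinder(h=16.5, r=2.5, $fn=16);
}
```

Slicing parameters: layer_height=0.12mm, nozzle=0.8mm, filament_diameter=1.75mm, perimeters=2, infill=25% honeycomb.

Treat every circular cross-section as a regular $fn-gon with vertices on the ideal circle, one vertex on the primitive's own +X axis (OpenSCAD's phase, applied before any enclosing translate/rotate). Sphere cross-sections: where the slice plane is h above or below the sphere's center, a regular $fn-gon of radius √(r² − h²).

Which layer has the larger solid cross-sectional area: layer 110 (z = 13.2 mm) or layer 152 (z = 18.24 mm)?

Layer 110 (z = 13.2): the r=11 cylinder contributes a regular 16-gon of circumradius 11 (area = (16/2)·11.000²·sin(360°/16) = 370.44 mm²); the cube at (5.5, 3.5) is present — its section is the full 24×15 rectangle (area 360.00 mm²); the sphere at (11, 1.5) is absent (|z−center|=9.700 > r=9.5); the r=2.5 cylinder at (1.5, 8.5) gives a regular 16-gon of circumradius 2.5 (constant along its height) (area = (16/2)·2.500²·sin(360°/16) = 19.13 mm²); After the difference (first − rest): starting from the r=11 cylinder (370.44 mm²), the 24×15 cube at (5.5, 3.5) partially overlaps it — only the 17.48 mm² overlap (of its 360.00 mm²) is removed, clipping the outline; the r=2.5 cylinder at (1.5, 8.5) partially overlaps it — only the 18.64 mm² overlap (of its 19.13 mm²) is removed, clipping the outline — area = 334.32 mm². So its area = 334.32 mm². Layer 152 (z = 18.24): the r=11 cylinder gives a regular 16-gon of circumradius 11 (constant along its height) (area = (16/2)·11.000²·sin(360°/16) = 370.44 mm²); the cube at (5.5, 3.5) is present — its section is the full 24×15 rectangle (area 360.00 mm²); the sphere at (11, 1.5) is absent (|z−center|=14.740 > r=9.5); the cylinder at (1.5, 8.5) is absent (z outside [0.5, 17]); Subtracting the remaining from the first: starting from the r=11 cylinder (370.44 mm²), the 24×15 cube at (5.5, 3.5) partially overlaps it — only the 17.48 mm² overlap (of its 360.00 mm²) is removed, clipping the outline — area = 352.96 mm². So its area = 352.96 mm². Layer 152 is larger (352.96 vs 334.32 mm²).

layer 152 (z = 18.24 mm)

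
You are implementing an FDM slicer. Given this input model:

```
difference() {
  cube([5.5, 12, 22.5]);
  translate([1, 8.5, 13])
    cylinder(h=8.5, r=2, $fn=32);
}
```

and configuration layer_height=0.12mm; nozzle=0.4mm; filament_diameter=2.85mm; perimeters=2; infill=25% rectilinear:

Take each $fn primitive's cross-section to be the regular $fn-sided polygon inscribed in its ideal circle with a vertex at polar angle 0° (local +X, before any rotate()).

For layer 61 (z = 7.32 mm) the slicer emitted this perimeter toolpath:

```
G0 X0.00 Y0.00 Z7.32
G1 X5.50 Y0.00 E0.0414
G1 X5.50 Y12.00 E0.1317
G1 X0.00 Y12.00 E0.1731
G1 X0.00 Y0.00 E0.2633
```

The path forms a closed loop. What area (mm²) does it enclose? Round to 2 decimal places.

66.00 mm²

Apply the shoelace formula to the sequence of (X, Y) vertices; enclosed area = 66.00 mm².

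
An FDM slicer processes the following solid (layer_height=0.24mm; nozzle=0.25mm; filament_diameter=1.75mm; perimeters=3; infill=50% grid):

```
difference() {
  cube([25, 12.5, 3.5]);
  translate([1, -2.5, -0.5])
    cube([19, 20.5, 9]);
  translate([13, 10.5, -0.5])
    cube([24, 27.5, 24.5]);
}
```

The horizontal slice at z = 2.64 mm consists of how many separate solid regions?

At z = 2.64 mm: the cube (footprint 25×12.5) is included at this height; the cube at (1, -2.5) (footprint 19×20.5) is included at this height; the cube at (13, 10.5) (footprint 24×27.5) is included at this height; After the difference (first − rest): starting from the 25×12.5 cube, the 19×20.5 cube at (1, -2.5) partially overlaps it — only the 237.50 mm² overlap (of its 389.50 mm²) is removed, clipping the outline; the 24×27.5 cube at (13, 10.5) partially overlaps it — only the 10.00 mm² overlap (of its 660.00 mm²) is removed, clipping the outline — 2 connected regions. The result has 2 disconnected regions.

2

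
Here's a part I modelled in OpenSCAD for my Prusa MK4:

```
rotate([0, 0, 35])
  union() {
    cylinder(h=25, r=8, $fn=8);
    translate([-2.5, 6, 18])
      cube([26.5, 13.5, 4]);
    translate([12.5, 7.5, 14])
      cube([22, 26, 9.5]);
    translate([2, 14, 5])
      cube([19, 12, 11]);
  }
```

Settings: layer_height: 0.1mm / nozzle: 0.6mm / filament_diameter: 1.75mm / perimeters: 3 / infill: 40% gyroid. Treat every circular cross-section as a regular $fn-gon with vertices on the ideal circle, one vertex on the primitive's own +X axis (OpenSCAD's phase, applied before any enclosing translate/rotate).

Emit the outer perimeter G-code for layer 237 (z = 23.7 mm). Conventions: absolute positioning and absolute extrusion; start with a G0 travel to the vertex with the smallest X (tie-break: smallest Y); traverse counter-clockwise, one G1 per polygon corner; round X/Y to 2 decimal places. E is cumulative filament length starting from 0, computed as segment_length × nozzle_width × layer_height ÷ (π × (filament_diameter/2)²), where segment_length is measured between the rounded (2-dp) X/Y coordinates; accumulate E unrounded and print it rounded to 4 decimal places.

At z = 23.7 mm: the cylinder: section is a regular 8-gon, circumradius r=8; the cube at (-2.5, 6) is absent (z outside [18, 22]); the cube at (12.5, 7.5) is absent (z outside [14, 23.5]); the cube at (2, 14) is not intersected at this z (z outside [5, 16]); Taking the union: only the r=8 cylinder is present, so the union is just that shape — 1 connected region; (whole slice rotated 35° about Z — lengths, areas and connectivity unchanged). The outline is a single polygon with 8 vertices. Extrusion per mm of travel: 0.6 × 0.1 / (π × 0.875²) = 0.024945. Accumulating E over each segment gives final E = 1.2219.

G0 X-7.88 Y1.39 Z23.70
G1 X-6.55 Y-4.59 E0.1528
G1 X-1.39 Y-7.88 E0.3055
G1 X4.59 Y-6.55 E0.4583
G1 X7.88 Y-1.39 E0.6109
G1 X6.55 Y4.59 E0.7638
G1 X1.39 Y7.88 E0.9164
G1 X-4.59 Y6.55 E1.0692
G1 X-7.88 Y1.39 E1.2219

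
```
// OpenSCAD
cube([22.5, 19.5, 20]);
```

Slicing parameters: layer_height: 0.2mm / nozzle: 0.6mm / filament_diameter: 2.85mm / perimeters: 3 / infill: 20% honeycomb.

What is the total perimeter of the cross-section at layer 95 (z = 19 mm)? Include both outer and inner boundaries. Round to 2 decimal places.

At z = 19 mm: the cube is present — its section is the full 22.5×19.5 rectangle (perimeter 84.00 mm). Overall, the cross-section is a single solid region. Total boundary length (outer) = 84.00 mm.

84.00 mm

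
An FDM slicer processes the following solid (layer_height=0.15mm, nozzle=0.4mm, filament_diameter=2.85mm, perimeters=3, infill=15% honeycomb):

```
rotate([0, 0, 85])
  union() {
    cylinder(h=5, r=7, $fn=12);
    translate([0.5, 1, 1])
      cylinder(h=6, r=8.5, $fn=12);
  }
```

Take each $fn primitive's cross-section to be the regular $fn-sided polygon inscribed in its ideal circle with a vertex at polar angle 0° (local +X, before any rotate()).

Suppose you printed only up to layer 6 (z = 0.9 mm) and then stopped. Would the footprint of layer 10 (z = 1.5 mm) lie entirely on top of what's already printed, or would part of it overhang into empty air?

Compare the two slices. At z = 0.9: the r=7 cylinder contributes a regular 12-gon of circumradius 7 (area = (12/2)·7.000²·sin(360°/12) = 147.00 mm²); the cylinder at (0.5, 1) is not intersected at this z (z outside [1, 7]); Combining (union): only the r=7 cylinder is present, so the union is just that shape — area = 147.00 mm²; (rotated 85° about Z; rotation is an isometry so areas/perimeters/island counts are preserved). At z = 1.5: the r=7 cylinder gives a regular 12-gon of circumradius 7 (constant along its height) (area = (12/2)·7.000²·sin(360°/12) = 147.00 mm²); the cylinder at (0.5, 1): section is a regular 12-gon, circumradius r=8.5 (area = (12/2)·8.500²·sin(360°/12) = 216.75 mm²); Merging all regions: the r=7 cylinder lies entirely inside the r=8.5 cylinder at (0.5, 1), so the union is just the r=8.5 cylinder at (0.5, 1) — area = 216.75 mm²; (whole slice rotated 85° about Z — lengths, areas and connectivity unchanged). Checking containment: at z = 1.5 the cross-section extends beyond the z = 0.9 cross-section by about 69.75 mm².

part overhangs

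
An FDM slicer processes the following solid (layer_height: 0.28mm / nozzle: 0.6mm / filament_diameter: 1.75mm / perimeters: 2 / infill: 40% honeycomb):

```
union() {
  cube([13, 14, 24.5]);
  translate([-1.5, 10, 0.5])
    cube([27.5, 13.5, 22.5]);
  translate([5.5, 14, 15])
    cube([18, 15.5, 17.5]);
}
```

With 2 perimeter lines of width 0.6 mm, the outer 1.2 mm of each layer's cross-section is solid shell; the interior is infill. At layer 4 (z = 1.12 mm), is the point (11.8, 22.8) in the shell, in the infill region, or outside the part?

shell

At z = 1.12 mm: the cube (footprint 13×14) is included at this height; the 27.5×13.5 cube at (-1.5, 10) contributes its full rectangle; the cube at (5.5, 14) is not intersected at this z (z outside [15, 32.5]); Merging all regions: the regions partially overlap (shared area 52.00 mm²), so overlapping operands fuse into one piece — 1 connected region. Overall, the cross-section is a single solid region. The nearest boundary edge runs (-1.50, 23.50)→(26.00, 23.50); distance from the point to it = 0.70 mm. The point is inside the cross-section, 0.70 mm from the nearest boundary — within the 1.2 mm shell band (2 × 0.6).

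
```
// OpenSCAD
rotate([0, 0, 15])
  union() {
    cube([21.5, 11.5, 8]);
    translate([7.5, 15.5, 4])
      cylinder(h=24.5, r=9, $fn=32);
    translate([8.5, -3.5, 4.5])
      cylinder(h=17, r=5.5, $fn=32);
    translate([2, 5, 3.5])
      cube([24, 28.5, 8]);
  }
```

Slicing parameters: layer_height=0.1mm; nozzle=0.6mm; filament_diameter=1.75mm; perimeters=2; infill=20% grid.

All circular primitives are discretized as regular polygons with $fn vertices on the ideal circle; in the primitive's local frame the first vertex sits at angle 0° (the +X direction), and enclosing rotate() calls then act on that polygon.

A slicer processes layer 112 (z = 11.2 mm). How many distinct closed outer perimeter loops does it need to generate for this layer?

2

At z = 11.2 mm: the cube is absent (z outside [0, 8]); the r=9 cylinder at (7.5, 15.5) contributes a regular 32-gon of circumradius 9; the cylinder at (8.5, -3.5): section is a regular 32-gon, circumradius r=5.5; the cube at (2, 5) (footprint 24×28.5) is included at this height; Taking the union: the regions partially overlap (shared area 218.52 mm²), so overlapping operands fuse into one piece — 2 connected regions; (rotated 15° about Z; rotation is an isometry so areas/perimeters/island counts are preserved). The result has 2 disconnected regions.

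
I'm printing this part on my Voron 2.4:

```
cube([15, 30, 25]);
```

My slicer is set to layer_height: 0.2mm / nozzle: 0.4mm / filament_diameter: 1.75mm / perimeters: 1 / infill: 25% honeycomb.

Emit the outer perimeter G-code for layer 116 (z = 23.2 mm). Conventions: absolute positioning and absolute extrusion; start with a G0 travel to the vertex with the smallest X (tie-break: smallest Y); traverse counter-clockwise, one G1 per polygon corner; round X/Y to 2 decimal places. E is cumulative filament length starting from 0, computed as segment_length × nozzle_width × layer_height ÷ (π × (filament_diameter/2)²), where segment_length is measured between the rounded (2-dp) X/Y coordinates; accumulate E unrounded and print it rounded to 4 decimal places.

G0 X0.00 Y0.00 Z23.20
G1 X15.00 Y0.00 E0.4989
G1 X15.00 Y30.00 E1.4967
G1 X0.00 Y30.00 E1.9956
G1 X0.00 Y0.00 E2.9934

At z = 23.2 mm: the cube is present — its section is the full 15×30 rectangle. The outline is a single polygon with 4 vertices. Extrusion per mm of travel: 0.4 × 0.2 / (π × 0.875²) = 0.033260. Accumulating E over each segment gives final E = 2.9934.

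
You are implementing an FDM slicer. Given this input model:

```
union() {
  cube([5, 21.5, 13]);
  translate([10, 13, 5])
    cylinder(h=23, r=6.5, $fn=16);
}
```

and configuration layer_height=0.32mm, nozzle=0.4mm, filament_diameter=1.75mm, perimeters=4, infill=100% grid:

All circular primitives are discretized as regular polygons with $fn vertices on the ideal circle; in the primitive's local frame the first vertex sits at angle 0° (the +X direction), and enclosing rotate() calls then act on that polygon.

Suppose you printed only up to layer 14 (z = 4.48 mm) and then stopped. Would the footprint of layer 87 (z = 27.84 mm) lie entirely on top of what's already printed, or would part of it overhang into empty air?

part overhangs

Compare the two slices. At z = 4.48: the cube is present — its section is the full 5×21.5 rectangle (area 107.50 mm²); the cylinder at (10, 13) is not intersected at this z (z outside [5, 28]); Combining (union): only the 5×21.5 cube is present, so the union is just that shape — area = 107.50 mm². At z = 27.84: the cube is absent (z outside [0, 13]); the cylinder at (10, 13): section is a regular 16-gon, circumradius r=6.5 (area = (16/2)·6.500²·sin(360°/16) = 129.35 mm²); Combining (union): only the r=6.5 cylinder at (10, 13) is present, so the union is just that shape — area = 129.35 mm². Checking containment: at z = 27.84 the cross-section extends beyond the z = 4.48 cross-section by about 121.60 mm².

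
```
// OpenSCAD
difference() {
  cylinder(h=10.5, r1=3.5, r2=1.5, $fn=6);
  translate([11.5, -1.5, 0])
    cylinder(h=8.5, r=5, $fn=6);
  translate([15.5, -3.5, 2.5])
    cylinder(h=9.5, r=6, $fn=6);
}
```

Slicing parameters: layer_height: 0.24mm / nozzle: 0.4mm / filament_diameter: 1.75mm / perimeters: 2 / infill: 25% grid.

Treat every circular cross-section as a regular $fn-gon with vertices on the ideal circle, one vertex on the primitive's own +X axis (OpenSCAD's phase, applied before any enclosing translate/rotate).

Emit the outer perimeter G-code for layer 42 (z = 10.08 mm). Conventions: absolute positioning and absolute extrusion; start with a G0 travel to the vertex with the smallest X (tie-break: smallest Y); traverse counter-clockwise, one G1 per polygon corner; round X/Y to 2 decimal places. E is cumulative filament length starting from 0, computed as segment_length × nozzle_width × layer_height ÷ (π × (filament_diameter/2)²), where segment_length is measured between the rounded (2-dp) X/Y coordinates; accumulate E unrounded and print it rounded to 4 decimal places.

G0 X-1.58 Y0.00 Z10.08
G1 X-0.79 Y-1.37 E0.0631
G1 X0.79 Y-1.37 E0.1262
G1 X1.58 Y0.00 E0.1893
G1 X0.79 Y1.37 E0.2524
G1 X-0.79 Y1.37 E0.3155
G1 X-1.58 Y0.00 E0.3786

At z = 10.08 mm: the cone: at t=0.960 of its height the radius interpolates to r₁+(r₂−r₁)t = 1.580, giving a regular 6-gon of that circumradius; the cylinder at (11.5, -1.5) is not intersected at this z (z outside [0, 8.5]); the cylinder at (15.5, -3.5): section is a regular 6-gon, circumradius r=6; Subtracting the remaining from the first: starting from the cone, the r=6 cylinder at (15.5, -3.5) misses the remaining region (no effect) — 1 connected region. The outline is a single polygon with 6 vertices. Extrusion per mm of travel: 0.4 × 0.24 / (π × 0.875²) = 0.039912. Accumulating E over each segment gives final E = 0.3786.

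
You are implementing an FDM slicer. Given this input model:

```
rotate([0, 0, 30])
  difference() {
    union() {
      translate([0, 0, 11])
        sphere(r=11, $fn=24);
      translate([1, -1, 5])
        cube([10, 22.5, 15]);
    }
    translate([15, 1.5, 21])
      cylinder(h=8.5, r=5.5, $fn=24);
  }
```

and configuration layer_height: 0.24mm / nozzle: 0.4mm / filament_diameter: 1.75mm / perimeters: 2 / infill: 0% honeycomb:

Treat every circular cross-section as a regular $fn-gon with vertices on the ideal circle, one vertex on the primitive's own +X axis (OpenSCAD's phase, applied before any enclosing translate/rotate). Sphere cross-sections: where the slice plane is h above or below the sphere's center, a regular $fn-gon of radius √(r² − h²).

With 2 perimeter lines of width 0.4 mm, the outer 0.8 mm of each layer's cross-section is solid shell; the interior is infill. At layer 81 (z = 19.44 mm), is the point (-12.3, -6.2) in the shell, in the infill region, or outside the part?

outside

At z = 19.44 mm: the r=11 sphere contributes a regular 24-gon of circumradius √(11²−8.44²) = 7.055; the cube at (1, -1) is present — its section is the full 10×22.5 rectangle; Taking the union: the regions partially overlap (shared area 37.64 mm²), so overlapping operands fuse into one piece — 1 connected region; the cylinder at (15, 1.5) is absent (z outside [21, 29.5]); Subtracting the remaining from the first: none of the subtracted shapes is present at this height, so the result so far is unchanged — 1 connected region; (rotated 30° about Z; rotation is an isometry so areas/perimeters/island counts are preserved). Overall, the cross-section is a single solid region. Undo the 30° rotation: the query point maps to (-13.752, 0.781) in the un-rotated model frame. The nearest boundary edge runs (-6.81, -1.83)→(-7.05, 0.00); distance from the point to it = 6.74 mm. The point is not inside any of the regions above, so it lies outside the cross-section (6.74 mm from the nearest boundary).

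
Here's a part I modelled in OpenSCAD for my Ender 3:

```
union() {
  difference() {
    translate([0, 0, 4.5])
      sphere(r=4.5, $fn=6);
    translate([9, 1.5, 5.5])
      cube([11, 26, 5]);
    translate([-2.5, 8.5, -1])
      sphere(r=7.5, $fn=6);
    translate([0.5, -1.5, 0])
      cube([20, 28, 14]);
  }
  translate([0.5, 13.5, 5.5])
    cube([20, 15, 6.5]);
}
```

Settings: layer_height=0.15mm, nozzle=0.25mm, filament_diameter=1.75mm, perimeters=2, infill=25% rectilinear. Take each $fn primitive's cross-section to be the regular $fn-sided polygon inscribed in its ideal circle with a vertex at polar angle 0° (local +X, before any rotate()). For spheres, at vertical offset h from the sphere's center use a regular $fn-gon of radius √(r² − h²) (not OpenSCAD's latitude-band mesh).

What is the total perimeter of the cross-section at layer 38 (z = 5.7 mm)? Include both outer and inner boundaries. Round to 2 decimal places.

96.51 mm

At z = 5.7 mm: the r=4.5 sphere contributes a regular 6-gon of circumradius √(4.5²−1.2²) = 4.337 (perimeter = 2·6·4.337·sin(180°/6) = 26.02 mm); the cube at (9, 1.5) is present — its section is the full 11×26 rectangle (perimeter 74.00 mm); the sphere at (-2.5, 8.5): section is a regular 6-gon, circumradius = √(r²−h²) = √(7.5²−6.7²) = 3.370 (perimeter = 2·6·3.370·sin(180°/6) = 20.22 mm); the 20×28 cube at (0.5, -1.5) contributes its full rectangle (perimeter 96.00 mm); Subtracting the remaining from the first: starting from the r=4.5 sphere, the 11×26 cube at (9, 1.5) misses the remaining region (no effect); the r=7.5 sphere at (-2.5, 8.5) misses the remaining region (no effect); the 20×28 cube at (0.5, -1.5) partially overlaps it — only the 15.45 mm² overlap (of its 560.00 mm²) is removed, clipping the outline — boundary = 26.51 mm; the cube at (0.5, 13.5) is present — its section is the full 20×15 rectangle (perimeter 70.00 mm); Combining (union): the 2 present regions are separate (no shared area or edge), so areas and boundary lengths simply add and each stays a separate island — boundary = 96.51 mm. Overall, the cross-section has 2 separate islands. Total boundary length (outer) = 96.51 mm.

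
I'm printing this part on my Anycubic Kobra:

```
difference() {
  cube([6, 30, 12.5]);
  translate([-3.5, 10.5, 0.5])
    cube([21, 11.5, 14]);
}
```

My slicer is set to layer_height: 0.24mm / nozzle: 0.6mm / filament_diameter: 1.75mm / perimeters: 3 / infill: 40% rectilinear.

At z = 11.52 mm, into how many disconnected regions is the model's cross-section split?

2

At z = 11.52 mm: the 6×30 cube contributes its full rectangle; the cube at (-3.5, 10.5) (footprint 21×11.5) is included at this height; Taking the first minus the rest: starting from the 6×30 cube, the 21×11.5 cube at (-3.5, 10.5) partially overlaps it — only the 69.00 mm² overlap (of its 241.50 mm²) is removed, clipping the outline — 2 connected regions. The result has 2 disconnected regions.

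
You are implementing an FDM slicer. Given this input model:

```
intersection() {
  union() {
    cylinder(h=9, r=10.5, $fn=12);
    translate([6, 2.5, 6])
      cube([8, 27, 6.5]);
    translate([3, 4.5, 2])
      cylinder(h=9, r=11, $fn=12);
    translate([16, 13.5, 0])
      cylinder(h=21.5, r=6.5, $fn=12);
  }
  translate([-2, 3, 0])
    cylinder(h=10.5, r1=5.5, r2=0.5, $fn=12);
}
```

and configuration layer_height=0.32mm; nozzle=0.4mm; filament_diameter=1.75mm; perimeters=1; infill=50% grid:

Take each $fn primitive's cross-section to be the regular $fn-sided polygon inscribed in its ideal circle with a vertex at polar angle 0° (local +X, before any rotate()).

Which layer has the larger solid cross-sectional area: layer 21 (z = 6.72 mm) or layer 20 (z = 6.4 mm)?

Layer 21 (z = 6.72): the cylinder: section is a regular 12-gon, circumradius r=10.5 (area = (12/2)·10.500²·sin(360°/12) = 330.75 mm²); the 8×27 cube at (6, 2.5) contributes its full rectangle (area 216.00 mm²); the r=11 cylinder at (3, 4.5) contributes a regular 12-gon of circumradius 11 (area = (12/2)·11.000²·sin(360°/12) = 363.00 mm²); the r=6.5 cylinder at (16, 13.5) gives a regular 12-gon of circumradius 6.5 (constant along its height) (area = (12/2)·6.500²·sin(360°/12) = 126.75 mm²); Taking the union: the regions partially overlap — summed areas 1036.50 mm² minus the doubly-counted overlap 346.91 mm² gives 689.59 mm² — area = 689.59 mm²; the cone at (-2, 3) contributes a regular 12-gon of circumradius 2.300 (interpolated between r1=5.5 and r2=0.5 at t=0.640) (area = (12/2)·2.300²·sin(360°/12) = 15.87 mm²); Taking the intersection: the cone at (-2, 3) lies inside the result so far, so the common part is the cone at (-2, 3) itself — area = 15.87 mm². So its area = 15.87 mm². Layer 20 (z = 6.4): the cylinder: section is a regular 12-gon, circumradius r=10.5 (area = (12/2)·10.500²·sin(360°/12) = 330.75 mm²); the 8×27 cube at (6, 2.5) contributes its full rectangle (area 216.00 mm²); the r=11 cylinder at (3, 4.5) contributes a regular 12-gon of circumradius 11 (area = (12/2)·11.000²·sin(360°/12) = 363.00 mm²); the cylinder at (16, 13.5): section is a regular 12-gon, circumradius r=6.5 (area = (12/2)·6.500²·sin(360°/12) = 126.75 mm²); Merging all regions: the regions partially overlap — summed areas 1036.50 mm² minus the doubly-counted overlap 346.91 mm² gives 689.59 mm² — area = 689.59 mm²; the cone at (-2, 3): at t=0.610 of its height the radius interpolates to r₁+(r₂−r₁)t = 2.452, giving a regular 12-gon of that circumradius (area = (12/2)·2.452²·sin(360°/12) = 18.04 mm²); Keeping only the common overlap: the cone at (-2, 3) lies inside that combined region, so the common part is the cone at (-2, 3) itself — area = 18.04 mm². So its area = 18.04 mm². Layer 20 is larger (18.04 vs 15.87 mm²).

layer 20 (z = 6.4 mm)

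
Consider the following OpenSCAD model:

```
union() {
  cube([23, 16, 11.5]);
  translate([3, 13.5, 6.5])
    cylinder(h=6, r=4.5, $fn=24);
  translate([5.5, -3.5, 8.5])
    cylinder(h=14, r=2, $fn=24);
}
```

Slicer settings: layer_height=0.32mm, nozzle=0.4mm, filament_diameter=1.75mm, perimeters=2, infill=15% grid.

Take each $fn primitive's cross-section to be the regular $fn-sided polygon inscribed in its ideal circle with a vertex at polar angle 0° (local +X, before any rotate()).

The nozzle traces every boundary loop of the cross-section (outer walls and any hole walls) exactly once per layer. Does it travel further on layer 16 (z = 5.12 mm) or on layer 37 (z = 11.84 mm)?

layer 16 (z = 5.12 mm)

Layer 16 (z = 5.12): the 23×16 cube contributes its full rectangle (perimeter 78.00 mm); the cylinder at (3, 13.5) is not intersected at this z (z outside [6.5, 12.5]); the cylinder at (5.5, -3.5) is absent (z outside [8.5, 22.5]); Taking the union: only the 23×16 cube is present, so the union is just that shape — boundary = 78.00 mm. So its perimeter = 78.00 mm. Layer 37 (z = 11.84): the cube does not reach this height (z outside [0, 11.5]); the r=4.5 cylinder at (3, 13.5) gives a regular 24-gon of circumradius 4.5 (constant along its height) (perimeter = 2·24·4.500·sin(180°/24) = 28.19 mm); the r=2 cylinder at (5.5, -3.5) contributes a regular 24-gon of circumradius 2 (perimeter = 2·24·2.000·sin(180°/24) = 12.53 mm); Taking the union: the 2 present regions are separate (no shared area or edge), so areas and boundary lengths simply add and each stays a separate island — boundary = 40.72 mm. So its perimeter = 40.72 mm. Layer 16 is larger (78.00 vs 40.72 mm).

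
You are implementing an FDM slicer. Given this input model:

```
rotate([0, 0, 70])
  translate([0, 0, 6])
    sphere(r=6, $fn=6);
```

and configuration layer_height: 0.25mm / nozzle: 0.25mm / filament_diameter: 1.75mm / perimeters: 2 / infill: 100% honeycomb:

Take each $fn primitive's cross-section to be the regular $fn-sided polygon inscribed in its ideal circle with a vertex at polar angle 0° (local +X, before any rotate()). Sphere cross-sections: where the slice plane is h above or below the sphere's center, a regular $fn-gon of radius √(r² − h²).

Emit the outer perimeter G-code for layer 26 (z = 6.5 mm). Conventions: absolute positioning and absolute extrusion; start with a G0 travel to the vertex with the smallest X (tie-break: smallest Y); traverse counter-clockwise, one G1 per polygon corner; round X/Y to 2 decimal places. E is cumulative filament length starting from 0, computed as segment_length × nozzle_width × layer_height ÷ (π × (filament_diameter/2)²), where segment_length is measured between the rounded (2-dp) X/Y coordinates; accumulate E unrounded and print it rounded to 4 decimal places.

At z = 6.5 mm: the sphere: section is a regular 6-gon, circumradius = √(r²−h²) = √(6²−0.5²) = 5.979; (rotated 70° about Z; rotation is an isometry so areas/perimeters/island counts are preserved). The outline is a single polygon with 6 vertices. Extrusion per mm of travel: 0.25 × 0.25 / (π × 0.875²) = 0.025984. Accumulating E over each segment gives final E = 0.9322.

G0 X-5.89 Y-1.04 Z6.50
G1 X-2.04 Y-5.62 E0.1555
G1 X3.84 Y-4.58 E0.3106
G1 X5.89 Y1.04 E0.4661
G1 X2.04 Y5.62 E0.6215
G1 X-3.84 Y4.58 E0.7767
G1 X-5.89 Y-1.04 E0.9322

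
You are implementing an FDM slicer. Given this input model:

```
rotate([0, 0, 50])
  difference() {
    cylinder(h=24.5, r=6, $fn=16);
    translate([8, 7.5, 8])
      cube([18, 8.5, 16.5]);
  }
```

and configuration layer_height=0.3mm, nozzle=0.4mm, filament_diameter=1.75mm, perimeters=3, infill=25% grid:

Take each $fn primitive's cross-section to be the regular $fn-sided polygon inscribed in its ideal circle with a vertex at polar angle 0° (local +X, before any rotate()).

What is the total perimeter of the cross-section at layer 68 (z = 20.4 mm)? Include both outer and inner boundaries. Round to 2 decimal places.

At z = 20.4 mm: the cylinder: section is a regular 16-gon, circumradius r=6 (perimeter = 2·16·6.000·sin(180°/16) = 37.46 mm); the 18×8.5 cube at (8, 7.5) contributes its full rectangle (perimeter 53.00 mm); Subtracting the remaining from the first: starting from the r=6 cylinder, the 18×8.5 cube at (8, 7.5) misses the remaining region (no effect) — boundary = 37.46 mm; (whole slice rotated 50° about Z — lengths, areas and connectivity unchanged). Overall, the cross-section is a single solid region. Total boundary length (outer) = 37.46 mm.

37.46 mm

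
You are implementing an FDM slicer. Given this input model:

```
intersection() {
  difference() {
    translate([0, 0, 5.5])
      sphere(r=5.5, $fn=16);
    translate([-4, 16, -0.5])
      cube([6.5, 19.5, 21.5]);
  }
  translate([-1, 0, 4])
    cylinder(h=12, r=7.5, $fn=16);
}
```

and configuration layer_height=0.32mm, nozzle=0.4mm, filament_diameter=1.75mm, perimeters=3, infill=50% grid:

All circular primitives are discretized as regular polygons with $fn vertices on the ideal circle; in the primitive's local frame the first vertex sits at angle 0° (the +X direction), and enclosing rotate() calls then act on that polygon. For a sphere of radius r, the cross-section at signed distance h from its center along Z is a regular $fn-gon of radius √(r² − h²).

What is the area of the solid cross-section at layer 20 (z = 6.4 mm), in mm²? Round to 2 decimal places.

90.13 mm²

At z = 6.4 mm: the r=5.5 sphere contributes a regular 16-gon of circumradius √(5.5²−0.9²) = 5.426 (area = (16/2)·5.426²·sin(360°/16) = 90.13 mm²); the 6.5×19.5 cube at (-4, 16) contributes its full rectangle (area 126.75 mm²); Taking the first minus the rest: starting from the r=5.5 sphere (90.13 mm²), the 6.5×19.5 cube at (-4, 16) misses the remaining region (no effect) — area = 90.13 mm²; the r=7.5 cylinder at (-1, 0) contributes a regular 16-gon of circumradius 7.5 (area = (16/2)·7.500²·sin(360°/16) = 172.21 mm²); Keeping only the common overlap: the result so far lies inside the r=7.5 cylinder at (-1, 0), so it is kept whole — area = 90.13 mm². Overall, the cross-section is a single solid region. Net area = 90.13 mm².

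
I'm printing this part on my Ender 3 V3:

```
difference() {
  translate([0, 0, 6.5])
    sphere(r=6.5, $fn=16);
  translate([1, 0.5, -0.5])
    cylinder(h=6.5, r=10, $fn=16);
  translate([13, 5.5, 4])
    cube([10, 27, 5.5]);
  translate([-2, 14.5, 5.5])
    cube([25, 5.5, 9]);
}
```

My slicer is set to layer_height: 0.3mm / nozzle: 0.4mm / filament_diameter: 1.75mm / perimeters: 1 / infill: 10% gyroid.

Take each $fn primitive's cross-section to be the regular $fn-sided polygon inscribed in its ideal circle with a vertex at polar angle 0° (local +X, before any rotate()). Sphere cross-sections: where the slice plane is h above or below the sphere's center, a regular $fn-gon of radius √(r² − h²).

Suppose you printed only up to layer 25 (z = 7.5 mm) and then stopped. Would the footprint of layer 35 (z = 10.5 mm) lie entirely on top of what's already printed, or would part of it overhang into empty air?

entirely on top

Compare the two slices. At z = 7.5: the r=6.5 sphere contributes a regular 16-gon of circumradius √(6.5²−1²) = 6.423 (area = (16/2)·6.423²·sin(360°/16) = 126.29 mm²); the cylinder at (1, 0.5) is not intersected at this z (z outside [-0.5, 6]); the 10×27 cube at (13, 5.5) contributes its full rectangle (area 270.00 mm²); the cube at (-2, 14.5) is present — its section is the full 25×5.5 rectangle (area 137.50 mm²); Taking the first minus the rest: starting from the r=6.5 sphere (126.29 mm²), the 10×27 cube at (13, 5.5) misses the remaining region (no effect); the 25×5.5 cube at (-2, 14.5) misses the remaining region (no effect) — area = 126.29 mm². At z = 10.5: the sphere: section is a regular 16-gon, circumradius = √(r²−h²) = √(6.5²−4²) = 5.123 (area = (16/2)·5.123²·sin(360°/16) = 80.36 mm²); the cylinder at (1, 0.5) is absent (z outside [-0.5, 6]); the cube at (13, 5.5) does not reach this height (z outside [4, 9.5]); the 25×5.5 cube at (-2, 14.5) contributes its full rectangle (area 137.50 mm²); Taking the first minus the rest: starting from the r=6.5 sphere (80.36 mm²), the 25×5.5 cube at (-2, 14.5) misses the remaining region (no effect) — area = 80.36 mm². Checking containment: the cross-section at z = 10.5 is a subset of the cross-section at z = 7.5.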